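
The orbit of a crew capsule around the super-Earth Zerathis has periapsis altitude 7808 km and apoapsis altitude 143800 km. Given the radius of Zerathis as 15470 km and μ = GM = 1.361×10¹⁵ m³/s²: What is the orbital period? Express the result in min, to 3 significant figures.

r_p = 15470 + 7808 = 23278 km = 2.3278×10⁷ m.
r_a = 15470 + 143800 = 159270 km = 1.5927×10⁸ m.
Semi-major axis a = (r_p + r_a)/2 = (23278 + 1.5927×10⁵)/2 = 91274 km = 9.127×10⁷ m.
By Kepler's third law T = 2π√(a³/μ) = 2π × 2.364×10⁴ = 1.485×10⁵ s.
= 2475 min.

T ≈ 2480 min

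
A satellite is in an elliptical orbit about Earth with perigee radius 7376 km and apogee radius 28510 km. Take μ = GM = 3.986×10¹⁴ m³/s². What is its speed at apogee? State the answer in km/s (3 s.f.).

v ≈ 2.40 km/s

Semi-major axis a = (r_p + r_a)/2 = 17943 km = 1.794×10⁷ m.
Vis-viva: v² = μ(2/r − 1/a) = 3.986×10¹⁴ × (7.015×10⁻⁸ − 5.573×10⁻⁸) = 5.747×10⁶ m²/s².
v = 2397 m/s = 2.397 km/s.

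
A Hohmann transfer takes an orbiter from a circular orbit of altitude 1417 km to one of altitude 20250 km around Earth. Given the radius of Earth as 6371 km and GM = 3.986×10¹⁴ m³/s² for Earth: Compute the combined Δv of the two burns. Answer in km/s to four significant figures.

Δv_total ≈ 3.011 km/s

r₁ = 6371 + 1417 = 7788.0 km = 7.7880×10⁶ m.
r₂ = 6371 + 20250 = 26621 km = 2.6621×10⁷ m.
Transfer ellipse a_t = (r₁ + r₂)/2 = 1.720×10⁷ m.
At r₁: circular v_c1 = √(μ/r₁) = 7154 m/s; transfer-perigee v_p = √[μ(2/r₁ − 1/a_t)] = 8899 m/s.
Δv₁ = v_p − v_c1 = 1745 m/s.
At r₂: circular v_c2 = √(μ/r₂) = 3870 m/s; transfer-apogee v_a = √[μ(2/r₂ − 1/a_t)] = 2603 m/s.
Δv₂ = v_c2 − v_a = 1266 m/s.
Total Δv = Δv₁ + Δv₂ = 3011 m/s = 3.011 km/s.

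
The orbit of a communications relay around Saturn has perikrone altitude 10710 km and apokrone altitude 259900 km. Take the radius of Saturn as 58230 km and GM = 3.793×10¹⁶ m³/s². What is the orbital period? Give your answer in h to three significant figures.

T ≈ 24.1 h

r_p = 58230 + 10710 = 68940 km = 6.8940×10⁷ m.
r_a = 58230 + 259900 = 318130 km = 3.1813×10⁸ m.
Semi-major axis a = (r_p + r_a)/2 = (68940 + 3.1813×10⁵)/2 = 1.9354×10⁵ km = 1.935×10⁸ m.
By Kepler's third law T = 2π√(a³/μ) = 2π × 1.382×10⁴ = 8.686×10⁴ s.
= 24.13 h.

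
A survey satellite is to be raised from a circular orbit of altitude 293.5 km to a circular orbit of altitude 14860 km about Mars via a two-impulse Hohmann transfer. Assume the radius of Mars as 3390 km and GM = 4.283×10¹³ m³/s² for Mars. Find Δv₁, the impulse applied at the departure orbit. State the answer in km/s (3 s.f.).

Δv ≈ 0.989 km/s

r₁ = 3390 + 293.5 = 3683.5 km = 3.6835×10⁶ m.
r₂ = 3390 + 14860 = 18250 km = 1.8250×10⁷ m.
Transfer ellipse a_t = (r₁ + r₂)/2 = 1.097×10⁷ m.
At r₁: circular v_c1 = √(μ/r₁) = 3410 m/s; transfer-periapsis v_p = √[μ(2/r₁ − 1/a_t)] = 4399 m/s.
Δv₁ = v_p − v_c1 = 988.9 m/s.
= 0.9889 km/s.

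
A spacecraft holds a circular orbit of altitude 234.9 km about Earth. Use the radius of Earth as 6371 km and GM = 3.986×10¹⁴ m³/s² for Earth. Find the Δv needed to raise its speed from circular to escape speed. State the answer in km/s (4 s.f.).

r = 6371 + 234.9 = 6605.9 km = 6.6059×10⁶ m.
Circular speed v_c = √(μ/r) = 7768 m/s.
Escape speed v_esc = √(2μ/r) = √2 × v_c = 10990 m/s.
Δv = v_esc − v_c = 3218 m/s = 3.218 km/s.

Δv ≈ 3.218 km/s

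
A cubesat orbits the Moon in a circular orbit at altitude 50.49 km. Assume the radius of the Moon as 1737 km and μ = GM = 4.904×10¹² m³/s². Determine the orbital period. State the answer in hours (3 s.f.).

T ≈ 1.88 hours

r = 1737 + 50.49 = 1787.5 km = 1.7875×10⁶ m.
Kepler's third law: T = 2π√(r³/μ) = 2π√((1.787×10⁶)³ / 4.904×10¹²).
r³/μ = 1.165×10⁶ s², so T = 2π × 1.079×10³ = 6.781×10³ s.
Converting: 6.781×10³ s ÷ 3600 = 1.884 hours.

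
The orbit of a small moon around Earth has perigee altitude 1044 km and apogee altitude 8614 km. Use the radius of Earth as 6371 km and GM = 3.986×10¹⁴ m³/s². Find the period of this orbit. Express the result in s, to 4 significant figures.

r_p = 6371 + 1044 = 7415.0 km = 7.4150×10⁶ m.
r_a = 6371 + 8614 = 14985 km = 1.4985×10⁷ m.
Semi-major axis a = (r_p + r_a)/2 = (7415.0 + 14985)/2 = 11200 km = 1.120×10⁷ m.
By Kepler's third law T = 2π√(a³/μ) = 2π × 1.877×10³ = 1.180×10⁴ s.

T ≈ 11800 s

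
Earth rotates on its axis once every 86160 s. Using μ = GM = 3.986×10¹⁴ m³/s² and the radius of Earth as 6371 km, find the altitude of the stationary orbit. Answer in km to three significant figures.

A synchronous orbit has period T, so by Kepler's third law a = (μT²/4π²)^(1/3).
μT²/4π² = 3.986×10¹⁴ × (8.616×10⁴)² / 39.48 = 7.495×10²² m³.
a = 4.216×10⁷ m = 42163 km.
Altitude h = a − R = 42163 − 6371 = 35792 km.

h_sync ≈ 35800 km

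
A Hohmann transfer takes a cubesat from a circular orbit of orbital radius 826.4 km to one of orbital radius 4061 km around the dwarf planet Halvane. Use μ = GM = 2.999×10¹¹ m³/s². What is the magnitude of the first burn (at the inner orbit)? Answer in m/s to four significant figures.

r₁ = 826.4 km = 8.264×10⁵ m.
r₂ = 4061 km = 4.061×10⁶ m.
Transfer ellipse a_t = (r₁ + r₂)/2 = 2.444×10⁶ m.
At r₁: circular v_c1 = √(μ/r₁) = 602.4 m/s; transfer-periapsis v_p = √[μ(2/r₁ − 1/a_t)] = 776.6 m/s.
Δv₁ = v_p − v_c1 = 174.2 m/s.

Δv ≈ 174.2 m/s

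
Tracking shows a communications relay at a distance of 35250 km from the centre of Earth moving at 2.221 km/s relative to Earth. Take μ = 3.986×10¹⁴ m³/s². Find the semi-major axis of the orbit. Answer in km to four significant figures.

a ≈ 22540 km

r = 3.525×10⁷ m.
Vis-viva rearranged: 1/a = 2/r − v²/μ = 5.674×10⁻⁸ − 1.238×10⁻⁸ = 4.436×10⁻⁸ m⁻¹.
a = 2.254×10⁷ m = 22542 km.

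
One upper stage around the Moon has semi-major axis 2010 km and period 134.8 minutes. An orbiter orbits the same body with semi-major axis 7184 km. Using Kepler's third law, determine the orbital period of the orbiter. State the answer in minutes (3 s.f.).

T₂ ≈ 911 minutes

Kepler's third law: T² ∝ a³, so T₂ = T₁ (a₂/a₁)^(3/2).
a₂/a₁ = 3.574, (a₂/a₁)^(3/2) = 6.757.
T₂ = 134.8 × 6.757 = 910.8 minutes.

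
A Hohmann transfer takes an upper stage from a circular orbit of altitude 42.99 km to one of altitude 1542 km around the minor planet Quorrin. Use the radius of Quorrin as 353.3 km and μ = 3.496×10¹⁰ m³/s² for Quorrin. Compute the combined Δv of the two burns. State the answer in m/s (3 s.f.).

r₁ = 353.3 + 42.99 = 396.29 km = 3.9629×10⁵ m.
r₂ = 353.3 + 1542 = 1895.3 km = 1.8953×10⁶ m.
Transfer ellipse a_t = (r₁ + r₂)/2 = 1.146×10⁶ m.
At r₁: circular v_c1 = √(μ/r₁) = 297.0 m/s; transfer-periapsis v_p = √[μ(2/r₁ − 1/a_t)] = 382.0 m/s.
Δv₁ = v_p − v_c1 = 84.99 m/s.
At r₂: circular v_c2 = √(μ/r₂) = 135.8 m/s; transfer-apoapsis v_a = √[μ(2/r₂ − 1/a_t)] = 79.87 m/s.
Δv₂ = v_c2 − v_a = 55.94 m/s.
Total Δv = Δv₁ + Δv₂ = 140.9 m/s.

Δv_total ≈ 141 m/s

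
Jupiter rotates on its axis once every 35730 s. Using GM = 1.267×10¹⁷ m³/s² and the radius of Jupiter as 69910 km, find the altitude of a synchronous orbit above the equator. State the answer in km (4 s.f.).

A synchronous orbit has period T, so by Kepler's third law a = (μT²/4π²)^(1/3).
μT²/4π² = 1.267×10¹⁷ × (3.573×10⁴)² / 39.48 = 4.097×10²⁴ m³.
a = 1.600×10⁸ m = 1.6002×10⁵ km.
Altitude h = a − R = 1.6002×10⁵ − 69910 = 90105 km.

h_sync ≈ 90110 km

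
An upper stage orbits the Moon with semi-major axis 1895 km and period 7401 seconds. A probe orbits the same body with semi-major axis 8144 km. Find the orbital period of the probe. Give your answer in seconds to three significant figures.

Kepler's third law: T² ∝ a³, so T₂ = T₁ (a₂/a₁)^(3/2).
a₂/a₁ = 4.298, (a₂/a₁)^(3/2) = 8.909.
T₂ = 7401 × 8.909 = 65940 seconds.

T₂ ≈ 65900 seconds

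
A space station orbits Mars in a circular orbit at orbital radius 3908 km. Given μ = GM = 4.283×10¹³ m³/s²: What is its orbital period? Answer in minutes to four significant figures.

r = 3908 km = 3.908×10⁶ m.
Kepler's third law: T = 2π√(r³/μ) = 2π√((3.908×10⁶)³ / 4.283×10¹³).
r³/μ = 1.394×10⁶ s², so T = 2π × 1.180×10³ = 7.417×10³ s.
Converting: 7.417×10³ s ÷ 60.00 = 123.6 minutes.

T ≈ 123.6 minutes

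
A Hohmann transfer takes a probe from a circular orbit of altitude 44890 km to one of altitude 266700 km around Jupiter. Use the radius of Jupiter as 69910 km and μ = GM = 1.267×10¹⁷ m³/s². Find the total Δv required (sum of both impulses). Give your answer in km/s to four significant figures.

Δv_total ≈ 12.91 km/s

r₁ = 69910 + 44890 = 114800 km = 1.1480×10⁸ m.
r₂ = 69910 + 266700 = 336610 km = 3.3661×10⁸ m.
Transfer ellipse a_t = (r₁ + r₂)/2 = 2.257×10⁸ m.
At r₁: circular v_c1 = √(μ/r₁) = 33220 m/s; transfer-perijove v_p = √[μ(2/r₁ − 1/a_t)] = 40570 m/s.
Δv₁ = v_p − v_c1 = 7349 m/s.
At r₂: circular v_c2 = √(μ/r₂) = 19400 m/s; transfer-apojove v_a = √[μ(2/r₂ − 1/a_t)] = 13840 m/s.
Δv₂ = v_c2 − v_a = 5565 m/s.
Total Δv = Δv₁ + Δv₂ = 12910 m/s = 12.91 km/s.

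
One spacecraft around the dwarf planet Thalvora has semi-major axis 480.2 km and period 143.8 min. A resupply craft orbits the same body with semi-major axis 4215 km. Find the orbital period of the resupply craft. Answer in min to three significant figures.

Kepler's third law: T² ∝ a³, so T₂ = T₁ (a₂/a₁)^(3/2).
a₂/a₁ = 8.778, (a₂/a₁)^(3/2) = 26.01.
T₂ = 143.8 × 26.01 = 3740 min.

T₂ ≈ 3740 min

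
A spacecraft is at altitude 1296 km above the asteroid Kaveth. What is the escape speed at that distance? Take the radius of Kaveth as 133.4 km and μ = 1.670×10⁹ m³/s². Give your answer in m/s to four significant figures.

v_esc ≈ 48.34 m/s

r = 133.4 + 1296 = 1429.4 km = 1.4294×10⁶ m.
Escape speed v_esc = √(2μ/r) = √(2 × 1.670×10⁹ / 1.429×10⁶) = √(2.337×10³) = 48.34 m/s.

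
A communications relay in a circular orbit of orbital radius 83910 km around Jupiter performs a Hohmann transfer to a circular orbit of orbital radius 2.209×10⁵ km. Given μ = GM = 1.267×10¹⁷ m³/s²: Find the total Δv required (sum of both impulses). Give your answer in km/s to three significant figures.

Δv_total ≈ 14.1 km/s

r₁ = 83910 km = 8.391×10⁷ m.
r₂ = 2.209×10⁵ km = 2.209×10⁸ m.
Transfer ellipse a_t = (r₁ + r₂)/2 = 1.524×10⁸ m.
At r₁: circular v_c1 = √(μ/r₁) = 38860 m/s; transfer-perijove v_p = √[μ(2/r₁ − 1/a_t)] = 46780 m/s.
Δv₁ = v_p − v_c1 = 7924 m/s.
At r₂: circular v_c2 = √(μ/r₂) = 23950 m/s; transfer-apojove v_a = √[μ(2/r₂ − 1/a_t)] = 17770 m/s.
Δv₂ = v_c2 − v_a = 6179 m/s.
Total Δv = Δv₁ + Δv₂ = 14100 m/s = 14.10 km/s.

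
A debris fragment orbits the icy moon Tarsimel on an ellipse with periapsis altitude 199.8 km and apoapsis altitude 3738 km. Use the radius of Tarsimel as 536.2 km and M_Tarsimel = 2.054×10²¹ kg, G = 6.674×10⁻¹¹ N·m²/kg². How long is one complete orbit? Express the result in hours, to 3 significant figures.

μ = GM = 6.674×10⁻¹¹ × 2.054×10²¹ = 1.371×10¹¹ m³/s².
r_p = 536.2 + 199.8 = 736.00 km = 7.3600×10⁵ m.
r_a = 536.2 + 3738 = 4274.2 km = 4.2742×10⁶ m.
Semi-major axis a = (r_p + r_a)/2 = (736.00 + 4274.2)/2 = 2505.1 km = 2.505×10⁶ m.
By Kepler's third law T = 2π√(a³/μ) = 2π × 1.071×10⁴ = 6.729×10⁴ s.
= 18.69 hours.

T ≈ 18.7 hours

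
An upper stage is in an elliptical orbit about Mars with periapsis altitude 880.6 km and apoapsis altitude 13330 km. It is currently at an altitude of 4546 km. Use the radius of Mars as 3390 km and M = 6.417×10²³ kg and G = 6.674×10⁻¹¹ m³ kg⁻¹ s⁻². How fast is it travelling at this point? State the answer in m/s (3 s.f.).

v ≈ 2590 m/s

μ = GM = 6.674×10⁻¹¹ × 6.417×10²³ = 4.283×10¹³ m³/s².
r_p = 3390 + 880.6 = 4270.6 km = 4.2706×10⁶ m.
r_a = 3390 + 13330 = 16720 km = 1.6720×10⁷ m.
r = 3390 + 4546 = 7936.0 km = 7.936×10⁶ m.
Semi-major axis a = (r_p + r_a)/2 = 10495 km = 1.050×10⁷ m.
Vis-viva: v² = μ(2/r − 1/a) = 4.283×10¹³ × (2.520×10⁻⁷ − 9.528×10⁻⁸) = 6.713×10⁶ m²/s².
v = 2591 m/s.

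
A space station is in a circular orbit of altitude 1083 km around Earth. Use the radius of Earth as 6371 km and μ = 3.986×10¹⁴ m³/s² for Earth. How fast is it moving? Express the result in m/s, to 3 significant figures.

v ≈ 7310 m/s

r = 6371 + 1083 = 7454.0 km = 7.4540×10⁶ m.
For a circular orbit v = √(μ/r) = √(3.986×10¹⁴ / 7.454×10⁶) = √(5.347×10⁷) = 7313 m/s.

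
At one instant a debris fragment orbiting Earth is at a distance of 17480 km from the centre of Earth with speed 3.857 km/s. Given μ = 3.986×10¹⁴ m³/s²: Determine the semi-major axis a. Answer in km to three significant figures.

r = 1.748×10⁷ m.
Vis-viva rearranged: 1/a = 2/r − v²/μ = 1.144×10⁻⁷ − 3.732×10⁻⁸ = 7.709×10⁻⁸ m⁻¹.
a = 1.297×10⁷ m = 12971 km.

a ≈ 13000 km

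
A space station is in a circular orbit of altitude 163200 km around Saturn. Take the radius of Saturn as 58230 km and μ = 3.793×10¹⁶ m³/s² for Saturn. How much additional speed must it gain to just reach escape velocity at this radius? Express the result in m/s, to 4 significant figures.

r = 58230 + 163200 = 221430 km = 2.2143×10⁸ m.
Circular speed v_c = √(μ/r) = 13090 m/s.
Escape speed v_esc = √(2μ/r) = √2 × v_c = 18510 m/s.
Δv = v_esc − v_c = 5421 m/s.

Δv ≈ 5421 m/s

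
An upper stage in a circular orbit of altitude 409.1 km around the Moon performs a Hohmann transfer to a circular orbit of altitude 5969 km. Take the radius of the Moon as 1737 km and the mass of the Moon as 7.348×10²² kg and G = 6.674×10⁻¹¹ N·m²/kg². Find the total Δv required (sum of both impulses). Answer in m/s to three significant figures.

μ = GM = 6.674×10⁻¹¹ × 7.348×10²² = 4.904×10¹² m³/s².
r₁ = 1737 + 409.1 = 2146.1 km = 2.1461×10⁶ m.
r₂ = 1737 + 5969 = 7706.0 km = 7.7060×10⁶ m.
Transfer ellipse a_t = (r₁ + r₂)/2 = 4.926×10⁶ m.
At r₁: circular v_c1 = √(μ/r₁) = 1512 m/s; transfer-perilune v_p = √[μ(2/r₁ − 1/a_t)] = 1891 m/s.
Δv₁ = v_p − v_c1 = 379.0 m/s.
At r₂: circular v_c2 = √(μ/r₂) = 797.7 m/s; transfer-apolune v_a = √[μ(2/r₂ − 1/a_t)] = 526.5 m/s.
Δv₂ = v_c2 − v_a = 271.2 m/s.
Total Δv = Δv₁ + Δv₂ = 650.2 m/s.

Δv_total ≈ 650 m/s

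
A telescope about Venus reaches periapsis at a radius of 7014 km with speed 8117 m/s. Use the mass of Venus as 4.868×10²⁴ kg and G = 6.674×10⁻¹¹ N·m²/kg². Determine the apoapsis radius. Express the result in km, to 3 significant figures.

apoapsis radius ≈ 17300 km

μ = GM = 6.674×10⁻¹¹ × 4.868×10²⁴ = 3.249×10¹⁴ m³/s².
r_p = 7.014×10⁶ m.
Specific energy ε = v²/2 − μ/r = -1.338×10⁷ J/kg, so a = −μ/(2ε) = 1.214×10⁷ m.
The apsides satisfy r_p + r_a = 2a, so the apoapsis radius is 2a − r_p = 1.727×10⁷ m = 17272 km.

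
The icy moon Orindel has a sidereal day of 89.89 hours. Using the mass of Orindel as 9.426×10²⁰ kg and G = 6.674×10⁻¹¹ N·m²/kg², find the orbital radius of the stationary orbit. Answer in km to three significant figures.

μ = GM = 6.674×10⁻¹¹ × 9.426×10²⁰ = 6.291×10¹⁰ m³/s².
T = 89.89 hours = 3.236×10⁵ s.
A synchronous orbit has period T, so by Kepler's third law a = (μT²/4π²)^(1/3).
μT²/4π² = 6.291×10¹⁰ × (3.236×10⁵)² / 39.48 = 1.669×10²⁰ m³.
a = 5.505×10⁶ m = 5505.5 km.

r_sync ≈ 5510 km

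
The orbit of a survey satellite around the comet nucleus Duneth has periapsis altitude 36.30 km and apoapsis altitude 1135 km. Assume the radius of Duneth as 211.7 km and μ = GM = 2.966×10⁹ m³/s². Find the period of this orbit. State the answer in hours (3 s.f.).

T ≈ 22.8 hours

r_p = 211.7 + 36.30 = 248.00 km = 2.4800×10⁵ m.
r_a = 211.7 + 1135 = 1346.7 km = 1.3467×10⁶ m.
Semi-major axis a = (r_p + r_a)/2 = (248.00 + 1346.7)/2 = 797.35 km = 7.974×10⁵ m.
By Kepler's third law T = 2π√(a³/μ) = 2π × 1.307×10⁴ = 8.214×10⁴ s.
= 22.82 hours.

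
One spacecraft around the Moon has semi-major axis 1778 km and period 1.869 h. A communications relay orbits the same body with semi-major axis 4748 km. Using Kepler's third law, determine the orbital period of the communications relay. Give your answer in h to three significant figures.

T₂ ≈ 8.16 h

Kepler's third law: T² ∝ a³, so T₂ = T₁ (a₂/a₁)^(3/2).
a₂/a₁ = 2.670, (a₂/a₁)^(3/2) = 4.364.
T₂ = 1.869 × 4.364 = 8.156 h.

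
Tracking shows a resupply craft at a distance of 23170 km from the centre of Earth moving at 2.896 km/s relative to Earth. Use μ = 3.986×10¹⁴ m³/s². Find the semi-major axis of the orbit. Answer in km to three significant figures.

r = 2.317×10⁷ m.
Vis-viva rearranged: 1/a = 2/r − v²/μ = 8.632×10⁻⁸ − 2.104×10⁻⁸ = 6.528×10⁻⁸ m⁻¹.
a = 1.532×10⁷ m = 15319 km.

a ≈ 15300 km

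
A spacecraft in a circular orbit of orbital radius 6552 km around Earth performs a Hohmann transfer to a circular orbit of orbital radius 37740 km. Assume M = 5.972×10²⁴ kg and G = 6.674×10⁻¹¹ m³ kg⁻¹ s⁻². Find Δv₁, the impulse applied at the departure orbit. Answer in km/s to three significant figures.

Δv ≈ 2.38 km/s

μ = GM = 6.674×10⁻¹¹ × 5.972×10²⁴ = 3.986×10¹⁴ m³/s².
r₁ = 6552 km = 6.552×10⁶ m.
r₂ = 37740 km = 3.774×10⁷ m.
Transfer ellipse a_t = (r₁ + r₂)/2 = 2.215×10⁷ m.
At r₁: circular v_c1 = √(μ/r₁) = 7799 m/s; transfer-perigee v_p = √[μ(2/r₁ − 1/a_t)] = 10180 m/s.
Δv₁ = v_p − v_c1 = 2382 m/s.
= 2.382 km/s.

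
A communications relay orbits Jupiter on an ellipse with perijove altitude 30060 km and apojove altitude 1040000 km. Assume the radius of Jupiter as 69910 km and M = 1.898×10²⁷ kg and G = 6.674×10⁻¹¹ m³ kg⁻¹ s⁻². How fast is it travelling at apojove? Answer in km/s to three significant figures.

v ≈ 4.34 km/s

μ = GM = 6.674×10⁻¹¹ × 1.898×10²⁷ = 1.267×10¹⁷ m³/s².
r_p = 69910 + 30060 = 99970 km = 9.9970×10⁷ m.
r_a = 69910 + 1040000 = 1109900 km = 1.1099×10⁹ m.
Semi-major axis a = (r_p + r_a)/2 = 6.0494×10⁵ km = 6.049×10⁸ m.
Vis-viva: v² = μ(2/r − 1/a) = 1.267×10¹⁷ × (1.802×10⁻⁹ − 1.653×10⁻⁹) = 1.886×10⁷ m²/s².
v = 4343 m/s = 4.343 km/s.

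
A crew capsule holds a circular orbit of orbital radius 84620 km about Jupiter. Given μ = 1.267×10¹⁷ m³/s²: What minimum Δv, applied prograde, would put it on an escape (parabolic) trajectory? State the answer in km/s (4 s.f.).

r = 84620 km = 8.462×10⁷ m.
Circular speed v_c = √(μ/r) = 38690 m/s.
Escape speed v_esc = √(2μ/r) = √2 × v_c = 54720 m/s.
Δv = v_esc − v_c = 16030 m/s = 16.03 km/s.

Δv ≈ 16.03 km/s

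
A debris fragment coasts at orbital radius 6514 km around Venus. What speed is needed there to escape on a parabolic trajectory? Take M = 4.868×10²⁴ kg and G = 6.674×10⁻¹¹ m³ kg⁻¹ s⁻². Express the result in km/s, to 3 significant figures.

μ = GM = 6.674×10⁻¹¹ × 4.868×10²⁴ = 3.249×10¹⁴ m³/s².
r = 6514 km = 6.514×10⁶ m.
Escape speed v_esc = √(2μ/r) = √(2 × 3.249×10¹⁴ / 6.514×10⁶) = √(9.975×10⁷) = 9988 m/s.
= 9.988 km/s.

v_esc ≈ 9.99 km/s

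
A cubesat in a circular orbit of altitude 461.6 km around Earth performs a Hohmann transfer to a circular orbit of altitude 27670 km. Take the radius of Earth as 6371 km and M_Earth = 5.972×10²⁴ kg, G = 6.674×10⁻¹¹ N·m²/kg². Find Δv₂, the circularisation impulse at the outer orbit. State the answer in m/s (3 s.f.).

Δv ≈ 1440 m/s

μ = GM = 6.674×10⁻¹¹ × 5.972×10²⁴ = 3.986×10¹⁴ m³/s².
r₁ = 6371 + 461.6 = 6832.6 km = 6.8326×10⁶ m.
r₂ = 6371 + 27670 = 34041 km = 3.4041×10⁷ m.
Transfer ellipse a_t = (r₁ + r₂)/2 = 2.044×10⁷ m.
At r₁: circular v_c1 = √(μ/r₁) = 7638 m/s; transfer-perigee v_p = √[μ(2/r₁ − 1/a_t)] = 9857 m/s.
At r₂: circular v_c2 = √(μ/r₂) = 3422 m/s; transfer-apogee v_a = √[μ(2/r₂ − 1/a_t)] = 1979 m/s.
Δv₂ = v_c2 − v_a = 1443 m/s.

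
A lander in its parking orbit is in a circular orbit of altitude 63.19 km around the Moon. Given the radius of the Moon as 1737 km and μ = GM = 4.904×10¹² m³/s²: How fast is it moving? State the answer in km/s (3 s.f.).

r = 1737 + 63.19 = 1800.2 km = 1.8002×10⁶ m.
For a circular orbit v = √(μ/r) = √(4.904×10¹² / 1.800×10⁶) = √(2.724×10⁶) = 1651 m/s.
That is 1.651 km/s.

v ≈ 1.65 km/s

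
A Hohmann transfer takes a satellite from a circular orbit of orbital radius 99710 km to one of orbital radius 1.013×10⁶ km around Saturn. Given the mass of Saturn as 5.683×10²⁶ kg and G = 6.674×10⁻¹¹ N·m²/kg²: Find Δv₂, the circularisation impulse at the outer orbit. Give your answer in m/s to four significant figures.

μ = GM = 6.674×10⁻¹¹ × 5.683×10²⁶ = 3.793×10¹⁶ m³/s².
r₁ = 99710 km = 9.971×10⁷ m.
r₂ = 1.013×10⁶ km = 1.013×10⁹ m.
Transfer ellipse a_t = (r₁ + r₂)/2 = 5.564×10⁸ m.
At r₁: circular v_c1 = √(μ/r₁) = 19500 m/s; transfer-perikrone v_p = √[μ(2/r₁ − 1/a_t)] = 26320 m/s.
At r₂: circular v_c2 = √(μ/r₂) = 6119 m/s; transfer-apokrone v_a = √[μ(2/r₂ − 1/a_t)] = 2590 m/s.
Δv₂ = v_c2 − v_a = 3529 m/s.

Δv ≈ 3529 m/s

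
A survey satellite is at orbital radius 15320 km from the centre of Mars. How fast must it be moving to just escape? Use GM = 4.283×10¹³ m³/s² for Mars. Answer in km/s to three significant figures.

v_esc ≈ 2.36 km/s

r = 15320 km = 1.532×10⁷ m.
Escape speed v_esc = √(2μ/r) = √(2 × 4.283×10¹³ / 1.532×10⁷) = √(5.591×10⁶) = 2365 m/s.
= 2.365 km/s.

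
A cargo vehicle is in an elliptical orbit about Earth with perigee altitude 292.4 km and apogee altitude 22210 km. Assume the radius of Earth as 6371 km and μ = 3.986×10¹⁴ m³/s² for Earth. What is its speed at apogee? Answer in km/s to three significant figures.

v ≈ 2.30 km/s

r_p = 6371 + 292.4 = 6663.4 km = 6.6634×10⁶ m.
r_a = 6371 + 22210 = 28581 km = 2.8581×10⁷ m.
Semi-major axis a = (r_p + r_a)/2 = 17622 km = 1.762×10⁷ m.
Vis-viva: v² = μ(2/r − 1/a) = 3.986×10¹⁴ × (6.998×10⁻⁸ − 5.675×10⁻⁸) = 5.273×10⁶ m²/s².
v = 2296 m/s = 2.296 km/s.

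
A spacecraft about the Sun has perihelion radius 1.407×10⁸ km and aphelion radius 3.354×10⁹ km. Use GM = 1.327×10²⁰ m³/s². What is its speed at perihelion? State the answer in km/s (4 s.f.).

v ≈ 42.55 km/s

Semi-major axis a = (r_p + r_a)/2 = 1.7474×10⁹ km = 1.747×10¹² m.
Vis-viva: v² = μ(2/r − 1/a) = 1.327×10²⁰ × (1.421×10⁻¹¹ − 5.723×10⁻¹³) = 1.810×10⁹ m²/s².
v = 42550 m/s = 42.55 km/s.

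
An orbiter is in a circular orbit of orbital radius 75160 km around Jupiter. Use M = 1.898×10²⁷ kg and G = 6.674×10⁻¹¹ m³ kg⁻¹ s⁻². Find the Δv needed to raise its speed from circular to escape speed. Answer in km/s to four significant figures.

μ = GM = 6.674×10⁻¹¹ × 1.898×10²⁷ = 1.267×10¹⁷ m³/s².
r = 75160 km = 7.516×10⁷ m.
Circular speed v_c = √(μ/r) = 41050 m/s.
Escape speed v_esc = √(2μ/r) = √2 × v_c = 58060 m/s.
Δv = v_esc − v_c = 17000 m/s = 17.00 km/s.

Δv ≈ 17.00 km/s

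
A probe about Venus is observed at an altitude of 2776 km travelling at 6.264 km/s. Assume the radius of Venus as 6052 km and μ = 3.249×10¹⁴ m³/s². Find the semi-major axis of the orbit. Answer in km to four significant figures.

r = 6052 + 2776 = 8828.0 km = 8.828×10⁶ m.
Vis-viva rearranged: 1/a = 2/r − v²/μ = 2.266×10⁻⁷ − 1.208×10⁻⁷ = 1.058×10⁻⁷ m⁻¹.
a = 9.453×10⁶ m = 9453.3 km.

a ≈ 9453 km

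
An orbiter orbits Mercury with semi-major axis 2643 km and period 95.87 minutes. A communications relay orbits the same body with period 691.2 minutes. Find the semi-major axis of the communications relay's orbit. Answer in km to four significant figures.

Kepler's third law: a³ ∝ T², so a₂ = a₁ (T₂/T₁)^(2/3).
T₂/T₁ = 7.210, (T₂/T₁)^(2/3) = 3.732.
a₂ = 2643 × 3.732 = 9864 km.

a₂ ≈ 9864 km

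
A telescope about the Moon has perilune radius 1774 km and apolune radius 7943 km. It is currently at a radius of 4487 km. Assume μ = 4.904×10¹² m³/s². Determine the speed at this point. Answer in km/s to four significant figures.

Semi-major axis a = (r_p + r_a)/2 = 4858.5 km = 4.858×10⁶ m.
Vis-viva: v² = μ(2/r − 1/a) = 4.904×10¹² × (4.457×10⁻⁷ − 2.058×10⁻⁷) = 1.177×10⁶ m²/s².
v = 1085 m/s = 1.085 km/s.

v ≈ 1.085 km/s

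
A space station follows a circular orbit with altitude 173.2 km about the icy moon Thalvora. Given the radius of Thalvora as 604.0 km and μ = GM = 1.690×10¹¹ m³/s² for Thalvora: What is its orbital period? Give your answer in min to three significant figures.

r = 604.0 + 173.2 = 777.20 km = 7.7720×10⁵ m.
Kepler's third law: T = 2π√(r³/μ) = 2π√((7.772×10⁵)³ / 1.690×10¹¹).
r³/μ = 2.778×10⁶ s², so T = 2π × 1.667×10³ = 1.047×10⁴ s.
Converting: 1.047×10⁴ s ÷ 60.00 = 174.5 min.

T ≈ 175 min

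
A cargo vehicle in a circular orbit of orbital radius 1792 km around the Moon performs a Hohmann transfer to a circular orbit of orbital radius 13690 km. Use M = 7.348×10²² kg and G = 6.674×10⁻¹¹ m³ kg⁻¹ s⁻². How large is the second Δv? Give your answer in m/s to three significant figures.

Δv ≈ 311 m/s

μ = GM = 6.674×10⁻¹¹ × 7.348×10²² = 4.904×10¹² m³/s².
r₁ = 1792 km = 1.792×10⁶ m.
r₂ = 13690 km = 1.369×10⁷ m.
Transfer ellipse a_t = (r₁ + r₂)/2 = 7.741×10⁶ m.
At r₁: circular v_c1 = √(μ/r₁) = 1654 m/s; transfer-perilune v_p = √[μ(2/r₁ − 1/a_t)] = 2200 m/s.
At r₂: circular v_c2 = √(μ/r₂) = 598.5 m/s; transfer-apolune v_a = √[μ(2/r₂ − 1/a_t)] = 288.0 m/s.
Δv₂ = v_c2 − v_a = 310.5 m/s.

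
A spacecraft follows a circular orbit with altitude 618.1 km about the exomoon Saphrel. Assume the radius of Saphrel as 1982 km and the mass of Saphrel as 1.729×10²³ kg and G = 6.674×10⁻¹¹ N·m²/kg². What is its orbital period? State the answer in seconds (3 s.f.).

T ≈ 7750 seconds

μ = GM = 6.674×10⁻¹¹ × 1.729×10²³ = 1.154×10¹³ m³/s².
r = 1982 + 618.1 = 2600.1 km = 2.6001×10⁶ m.
Kepler's third law: T = 2π√(r³/μ) = 2π√((2.600×10⁶)³ / 1.154×10¹³).
r³/μ = 1.523×10⁶ s², so T = 2π × 1.234×10³ = 7.755×10³ s.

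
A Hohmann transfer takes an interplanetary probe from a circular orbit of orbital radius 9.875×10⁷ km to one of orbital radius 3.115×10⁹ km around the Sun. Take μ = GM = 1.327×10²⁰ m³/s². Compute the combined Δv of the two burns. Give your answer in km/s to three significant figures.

Δv_total ≈ 19.3 km/s

r₁ = 9.875×10⁷ km = 9.875×10¹⁰ m.
r₂ = 3.115×10⁹ km = 3.115×10¹² m.
Transfer ellipse a_t = (r₁ + r₂)/2 = 1.607×10¹² m.
At r₁: circular v_c1 = √(μ/r₁) = 36660 m/s; transfer-perihelion v_p = √[μ(2/r₁ − 1/a_t)] = 51040 m/s.
Δv₁ = v_p − v_c1 = 14380 m/s.
At r₂: circular v_c2 = √(μ/r₂) = 6527 m/s; transfer-aphelion v_a = √[μ(2/r₂ − 1/a_t)] = 1618 m/s.
Δv₂ = v_c2 − v_a = 4909 m/s.
Total Δv = Δv₁ + Δv₂ = 19290 m/s = 19.29 km/s.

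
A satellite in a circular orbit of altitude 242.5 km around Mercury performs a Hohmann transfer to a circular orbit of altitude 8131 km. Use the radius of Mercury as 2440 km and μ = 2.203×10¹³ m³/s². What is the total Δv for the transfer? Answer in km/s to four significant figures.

r₁ = 2440 + 242.5 = 2682.5 km = 2.6825×10⁶ m.
r₂ = 2440 + 8131 = 10571 km = 1.0571×10⁷ m.
Transfer ellipse a_t = (r₁ + r₂)/2 = 6.627×10⁶ m.
At r₁: circular v_c1 = √(μ/r₁) = 2866 m/s; transfer-periherm v_p = √[μ(2/r₁ − 1/a_t)] = 3619 m/s.
Δv₁ = v_p − v_c1 = 753.7 m/s.
At r₂: circular v_c2 = √(μ/r₂) = 1444 m/s; transfer-apoherm v_a = √[μ(2/r₂ − 1/a_t)] = 918.5 m/s.
Δv₂ = v_c2 − v_a = 525.1 m/s.
Total Δv = Δv₁ + Δv₂ = 1279 m/s = 1.279 km/s.

Δv_total ≈ 1.279 km/s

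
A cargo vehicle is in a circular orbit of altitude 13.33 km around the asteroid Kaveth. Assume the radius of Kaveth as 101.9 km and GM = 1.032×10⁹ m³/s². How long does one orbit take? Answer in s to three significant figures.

r = 101.9 + 13.33 = 115.23 km = 1.1523×10⁵ m.
Kepler's third law: T = 2π√(r³/μ) = 2π√((1.152×10⁵)³ / 1.032×10⁹).
r³/μ = 1.483×10⁶ s², so T = 2π × 1.218×10³ = 7.650×10³ s.

T ≈ 7650 s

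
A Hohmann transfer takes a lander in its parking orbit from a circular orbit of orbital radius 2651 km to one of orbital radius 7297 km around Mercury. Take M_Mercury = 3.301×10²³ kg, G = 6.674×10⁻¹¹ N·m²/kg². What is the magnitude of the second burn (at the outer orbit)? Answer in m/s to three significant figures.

μ = GM = 6.674×10⁻¹¹ × 3.301×10²³ = 2.203×10¹³ m³/s².
r₁ = 2651 km = 2.651×10⁶ m.
r₂ = 7297 km = 7.297×10⁶ m.
Transfer ellipse a_t = (r₁ + r₂)/2 = 4.974×10⁶ m.
At r₁: circular v_c1 = √(μ/r₁) = 2883 m/s; transfer-periherm v_p = √[μ(2/r₁ − 1/a_t)] = 3492 m/s.
At r₂: circular v_c2 = √(μ/r₂) = 1738 m/s; transfer-apoherm v_a = √[μ(2/r₂ − 1/a_t)] = 1269 m/s.
Δv₂ = v_c2 − v_a = 469.1 m/s.

Δv ≈ 469 m/s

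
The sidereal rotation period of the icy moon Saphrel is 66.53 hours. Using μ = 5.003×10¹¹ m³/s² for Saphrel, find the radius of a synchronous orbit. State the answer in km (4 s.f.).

T = 66.53 hours = 2.395×10⁵ s.
A synchronous orbit has period T, so by Kepler's third law a = (μT²/4π²)^(1/3).
μT²/4π² = 5.003×10¹¹ × (2.395×10⁵)² / 39.48 = 7.270×10²⁰ m³.
a = 8.992×10⁶ m = 8991.6 km.

r_sync ≈ 8992 km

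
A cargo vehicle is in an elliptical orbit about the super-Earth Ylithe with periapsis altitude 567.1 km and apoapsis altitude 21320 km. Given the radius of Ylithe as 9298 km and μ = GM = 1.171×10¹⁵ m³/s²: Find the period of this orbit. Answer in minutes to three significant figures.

T ≈ 279 minutes

r_p = 9298 + 567.1 = 9865.1 km = 9.8651×10⁶ m.
r_a = 9298 + 21320 = 30618 km = 3.0618×10⁷ m.
Semi-major axis a = (r_p + r_a)/2 = (9865.1 + 30618)/2 = 20242 km = 2.024×10⁷ m.
By Kepler's third law T = 2π√(a³/μ) = 2π × 2.661×10³ = 1.672×10⁴ s.
= 278.7 minutes.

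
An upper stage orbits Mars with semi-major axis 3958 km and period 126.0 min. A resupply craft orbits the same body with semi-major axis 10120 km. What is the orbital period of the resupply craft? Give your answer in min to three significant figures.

Kepler's third law: T² ∝ a³, so T₂ = T₁ (a₂/a₁)^(3/2).
a₂/a₁ = 2.557, (a₂/a₁)^(3/2) = 4.088.
T₂ = 126.0 × 4.088 = 515.1 min.

T₂ ≈ 515 min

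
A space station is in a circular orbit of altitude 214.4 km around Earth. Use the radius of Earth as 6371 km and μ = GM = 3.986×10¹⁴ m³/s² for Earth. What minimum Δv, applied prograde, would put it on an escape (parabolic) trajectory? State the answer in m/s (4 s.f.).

r = 6371 + 214.4 = 6585.4 km = 6.5854×10⁶ m.
Circular speed v_c = √(μ/r) = 7780 m/s.
Escape speed v_esc = √(2μ/r) = √2 × v_c = 11000 m/s.
Δv = v_esc − v_c = 3223 m/s.

Δv ≈ 3223 m/s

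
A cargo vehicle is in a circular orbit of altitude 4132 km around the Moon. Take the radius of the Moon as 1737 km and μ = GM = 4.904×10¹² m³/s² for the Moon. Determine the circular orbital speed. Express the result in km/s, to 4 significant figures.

v ≈ 0.9141 km/s

r = 1737 + 4132 = 5869.0 km = 5.8690×10⁶ m.
For a circular orbit v = √(μ/r) = √(4.904×10¹² / 5.869×10⁶) = √(8.356×10⁵) = 914.1 m/s.
That is 0.9141 km/s.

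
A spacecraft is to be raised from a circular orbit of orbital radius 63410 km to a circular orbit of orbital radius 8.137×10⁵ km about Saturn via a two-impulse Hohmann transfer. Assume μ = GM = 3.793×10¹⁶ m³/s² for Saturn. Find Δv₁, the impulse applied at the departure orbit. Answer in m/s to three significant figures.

r₁ = 63410 km = 6.341×10⁷ m.
r₂ = 8.137×10⁵ km = 8.137×10⁸ m.
Transfer ellipse a_t = (r₁ + r₂)/2 = 4.386×10⁸ m.
At r₁: circular v_c1 = √(μ/r₁) = 24460 m/s; transfer-perikrone v_p = √[μ(2/r₁ − 1/a_t)] = 33310 m/s.
Δv₁ = v_p − v_c1 = 8857 m/s.

Δv ≈ 8860 m/s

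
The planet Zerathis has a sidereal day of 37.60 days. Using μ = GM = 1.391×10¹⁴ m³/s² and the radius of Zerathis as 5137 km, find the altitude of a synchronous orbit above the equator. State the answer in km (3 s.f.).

T = 37.60 days = 3.249×10⁶ s.
A synchronous orbit has period T, so by Kepler's third law a = (μT²/4π²)^(1/3).
μT²/4π² = 1.391×10¹⁴ × (3.249×10⁶)² / 39.48 = 3.719×10²⁵ m³.
a = 3.338×10⁸ m = 3.3378×10⁵ km.
Altitude h = a − R = 3.3378×10⁵ − 5137 = 3.2864×10⁵ km.

h_sync ≈ 3.29×10⁵ km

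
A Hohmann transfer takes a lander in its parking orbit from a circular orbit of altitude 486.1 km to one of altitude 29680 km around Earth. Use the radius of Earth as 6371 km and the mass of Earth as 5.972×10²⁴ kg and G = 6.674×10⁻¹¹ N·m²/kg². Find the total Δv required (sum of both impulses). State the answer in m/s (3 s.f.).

μ = GM = 6.674×10⁻¹¹ × 5.972×10²⁴ = 3.986×10¹⁴ m³/s².
r₁ = 6371 + 486.1 = 6857.1 km = 6.8571×10⁶ m.
r₂ = 6371 + 29680 = 36051 km = 3.6051×10⁷ m.
Transfer ellipse a_t = (r₁ + r₂)/2 = 2.145×10⁷ m.
At r₁: circular v_c1 = √(μ/r₁) = 7624 m/s; transfer-perigee v_p = √[μ(2/r₁ − 1/a_t)] = 9883 m/s.
Δv₁ = v_p − v_c1 = 2259 m/s.
At r₂: circular v_c2 = √(μ/r₂) = 3325 m/s; transfer-apogee v_a = √[μ(2/r₂ − 1/a_t)] = 1880 m/s.
Δv₂ = v_c2 − v_a = 1445 m/s.
Total Δv = Δv₁ + Δv₂ = 3704 m/s.

Δv_total ≈ 3700 m/s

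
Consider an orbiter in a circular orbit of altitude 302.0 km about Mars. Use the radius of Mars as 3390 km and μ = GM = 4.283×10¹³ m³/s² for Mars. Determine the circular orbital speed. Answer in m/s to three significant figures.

v ≈ 3410 m/s

r = 3390 + 302.0 = 3692.0 km = 3.6920×10⁶ m.
For a circular orbit v = √(μ/r) = √(4.283×10¹³ / 3.692×10⁶) = √(1.160×10⁷) = 3406 m/s.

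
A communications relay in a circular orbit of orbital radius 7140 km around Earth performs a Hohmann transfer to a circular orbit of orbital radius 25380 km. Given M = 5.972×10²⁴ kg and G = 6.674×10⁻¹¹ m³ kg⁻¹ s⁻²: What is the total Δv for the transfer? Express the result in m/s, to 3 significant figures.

Δv_total ≈ 3200 m/s

μ = GM = 6.674×10⁻¹¹ × 5.972×10²⁴ = 3.986×10¹⁴ m³/s².
r₁ = 7140 km = 7.140×10⁶ m.
r₂ = 25380 km = 2.538×10⁷ m.
Transfer ellipse a_t = (r₁ + r₂)/2 = 1.626×10⁷ m.
At r₁: circular v_c1 = √(μ/r₁) = 7471 m/s; transfer-perigee v_p = √[μ(2/r₁ − 1/a_t)] = 9334 m/s.
Δv₁ = v_p − v_c1 = 1863 m/s.
At r₂: circular v_c2 = √(μ/r₂) = 3963 m/s; transfer-apogee v_a = √[μ(2/r₂ − 1/a_t)] = 2626 m/s.
Δv₂ = v_c2 − v_a = 1337 m/s.
Total Δv = Δv₁ + Δv₂ = 3200 m/s.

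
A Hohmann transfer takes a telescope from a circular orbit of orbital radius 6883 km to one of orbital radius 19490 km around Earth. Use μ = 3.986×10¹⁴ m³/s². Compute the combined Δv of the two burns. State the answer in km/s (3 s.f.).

Δv_total ≈ 2.90 km/s

r₁ = 6883 km = 6.883×10⁶ m.
r₂ = 19490 km = 1.949×10⁷ m.
Transfer ellipse a_t = (r₁ + r₂)/2 = 1.319×10⁷ m.
At r₁: circular v_c1 = √(μ/r₁) = 7610 m/s; transfer-perigee v_p = √[μ(2/r₁ − 1/a_t)] = 9252 m/s.
Δv₁ = v_p − v_c1 = 1642 m/s.
At r₂: circular v_c2 = √(μ/r₂) = 4522 m/s; transfer-apogee v_a = √[μ(2/r₂ − 1/a_t)] = 3267 m/s.
Δv₂ = v_c2 − v_a = 1255 m/s.
Total Δv = Δv₁ + Δv₂ = 2897 m/s = 2.897 km/s.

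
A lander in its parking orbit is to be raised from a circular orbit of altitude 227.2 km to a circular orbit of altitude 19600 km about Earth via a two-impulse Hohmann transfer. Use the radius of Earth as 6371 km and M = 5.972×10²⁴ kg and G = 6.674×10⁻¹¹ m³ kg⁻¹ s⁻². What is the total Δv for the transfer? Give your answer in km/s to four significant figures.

μ = GM = 6.674×10⁻¹¹ × 5.972×10²⁴ = 3.986×10¹⁴ m³/s².
r₁ = 6371 + 227.2 = 6598.2 km = 6.5982×10⁶ m.
r₂ = 6371 + 19600 = 25971 km = 2.5971×10⁷ m.
Transfer ellipse a_t = (r₁ + r₂)/2 = 1.628×10⁷ m.
At r₁: circular v_c1 = √(μ/r₁) = 7772 m/s; transfer-perigee v_p = √[μ(2/r₁ − 1/a_t)] = 9815 m/s.
Δv₁ = v_p − v_c1 = 2043 m/s.
At r₂: circular v_c2 = √(μ/r₂) = 3917 m/s; transfer-apogee v_a = √[μ(2/r₂ − 1/a_t)] = 2494 m/s.
Δv₂ = v_c2 − v_a = 1424 m/s.
Total Δv = Δv₁ + Δv₂ = 3467 m/s = 3.467 km/s.

Δv_total ≈ 3.467 km/s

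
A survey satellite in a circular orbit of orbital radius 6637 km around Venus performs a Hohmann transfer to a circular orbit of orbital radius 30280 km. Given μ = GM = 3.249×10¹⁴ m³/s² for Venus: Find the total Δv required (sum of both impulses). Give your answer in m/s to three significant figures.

Δv_total ≈ 3280 m/s

r₁ = 6637 km = 6.637×10⁶ m.
r₂ = 30280 km = 3.028×10⁷ m.
Transfer ellipse a_t = (r₁ + r₂)/2 = 1.846×10⁷ m.
At r₁: circular v_c1 = √(μ/r₁) = 6997 m/s; transfer-periapsis v_p = √[μ(2/r₁ − 1/a_t)] = 8961 m/s.
Δv₁ = v_p − v_c1 = 1965 m/s.
At r₂: circular v_c2 = √(μ/r₂) = 3276 m/s; transfer-apoapsis v_a = √[μ(2/r₂ − 1/a_t)] = 1964 m/s.
Δv₂ = v_c2 − v_a = 1311 m/s.
Total Δv = Δv₁ + Δv₂ = 3276 m/s.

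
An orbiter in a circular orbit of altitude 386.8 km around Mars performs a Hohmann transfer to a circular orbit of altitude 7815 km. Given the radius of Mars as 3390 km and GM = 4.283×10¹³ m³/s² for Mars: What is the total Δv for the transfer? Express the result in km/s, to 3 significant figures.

r₁ = 3390 + 386.8 = 3776.8 km = 3.7768×10⁶ m.
r₂ = 3390 + 7815 = 11205 km = 1.1205×10⁷ m.
Transfer ellipse a_t = (r₁ + r₂)/2 = 7.491×10⁶ m.
At r₁: circular v_c1 = √(μ/r₁) = 3368 m/s; transfer-periapsis v_p = √[μ(2/r₁ − 1/a_t)] = 4119 m/s.
Δv₁ = v_p − v_c1 = 751.1 m/s.
At r₂: circular v_c2 = √(μ/r₂) = 1955 m/s; transfer-apoapsis v_a = √[μ(2/r₂ − 1/a_t)] = 1388 m/s.
Δv₂ = v_c2 − v_a = 566.9 m/s.
Total Δv = Δv₁ + Δv₂ = 1318 m/s = 1.318 km/s.

Δv_total ≈ 1.32 km/s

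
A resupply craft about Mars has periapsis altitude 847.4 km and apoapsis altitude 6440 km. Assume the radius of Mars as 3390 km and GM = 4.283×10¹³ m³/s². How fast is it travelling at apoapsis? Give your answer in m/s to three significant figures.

r_p = 3390 + 847.4 = 4237.4 km = 4.2374×10⁶ m.
r_a = 3390 + 6440 = 9830.0 km = 9.8300×10⁶ m.
Semi-major axis a = (r_p + r_a)/2 = 7033.7 km = 7.034×10⁶ m.
Vis-viva: v² = μ(2/r − 1/a) = 4.283×10¹³ × (2.035×10⁻⁷ − 1.422×10⁻⁷) = 2.625×10⁶ m²/s².
v = 1620 m/s.

v ≈ 1620 m/s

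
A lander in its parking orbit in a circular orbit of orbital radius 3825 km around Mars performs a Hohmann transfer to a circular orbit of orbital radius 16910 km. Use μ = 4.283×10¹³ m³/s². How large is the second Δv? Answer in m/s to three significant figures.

r₁ = 3825 km = 3.825×10⁶ m.
r₂ = 16910 km = 1.691×10⁷ m.
Transfer ellipse a_t = (r₁ + r₂)/2 = 1.037×10⁷ m.
At r₁: circular v_c1 = √(μ/r₁) = 3346 m/s; transfer-periapsis v_p = √[μ(2/r₁ − 1/a_t)] = 4274 m/s.
At r₂: circular v_c2 = √(μ/r₂) = 1591 m/s; transfer-apoapsis v_a = √[μ(2/r₂ − 1/a_t)] = 966.7 m/s.
Δv₂ = v_c2 − v_a = 624.8 m/s.

Δv ≈ 625 m/s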